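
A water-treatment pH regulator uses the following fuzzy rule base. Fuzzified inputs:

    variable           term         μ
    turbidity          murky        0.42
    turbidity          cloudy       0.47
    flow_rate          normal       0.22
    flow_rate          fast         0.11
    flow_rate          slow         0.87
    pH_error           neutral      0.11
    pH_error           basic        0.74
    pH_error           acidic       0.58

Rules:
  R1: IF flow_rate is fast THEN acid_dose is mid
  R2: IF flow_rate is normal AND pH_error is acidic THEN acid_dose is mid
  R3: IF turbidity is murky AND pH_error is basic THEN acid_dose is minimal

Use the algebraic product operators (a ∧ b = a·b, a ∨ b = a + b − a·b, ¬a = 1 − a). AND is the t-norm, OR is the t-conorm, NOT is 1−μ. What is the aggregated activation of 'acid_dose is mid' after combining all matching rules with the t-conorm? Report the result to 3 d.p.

R1: fast=0.11 → w = 0.1100
R2: normal=0.22, acidic=0.58; AND[a·b] → w = 0.1276
R3: murky=0.42, basic=0.74; AND[a·b] → w = 0.3108
Rules with consequent 'mid': {R1, R2} → strengths 0.1100, 0.1276
Aggregate via t-conorm [a + b − a·b]: 0.2236

0.224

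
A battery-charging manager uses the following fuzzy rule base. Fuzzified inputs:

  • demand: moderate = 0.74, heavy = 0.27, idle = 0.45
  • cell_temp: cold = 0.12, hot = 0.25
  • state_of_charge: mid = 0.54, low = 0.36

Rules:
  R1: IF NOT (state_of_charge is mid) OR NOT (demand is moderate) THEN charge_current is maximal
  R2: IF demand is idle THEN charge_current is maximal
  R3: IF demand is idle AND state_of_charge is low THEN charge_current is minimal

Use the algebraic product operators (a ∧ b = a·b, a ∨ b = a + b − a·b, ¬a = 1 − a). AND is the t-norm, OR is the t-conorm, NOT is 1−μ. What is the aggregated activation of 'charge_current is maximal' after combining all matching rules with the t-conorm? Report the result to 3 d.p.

0.780

R1: ¬mid=1−0.54=0.46, ¬moderate=1−0.74=0.26; OR[a + b − a·b] → w = 0.6004
R2: idle=0.45 → w = 0.4500
R3: idle=0.45, low=0.36; AND[a·b] → w = 0.1620
Rules with consequent 'maximal': {R1, R2} → strengths 0.6004, 0.4500
Aggregate via t-conorm [a + b − a·b]: 0.7802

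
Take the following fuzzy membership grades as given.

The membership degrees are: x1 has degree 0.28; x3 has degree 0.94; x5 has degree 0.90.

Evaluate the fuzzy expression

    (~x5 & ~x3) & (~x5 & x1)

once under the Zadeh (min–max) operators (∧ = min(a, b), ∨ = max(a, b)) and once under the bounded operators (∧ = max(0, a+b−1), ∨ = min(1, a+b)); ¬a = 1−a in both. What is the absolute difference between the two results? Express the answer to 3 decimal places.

0.060

Under Zadeh (min–max):
  ~x5 = 1 − 0.90 = 0.10
  ~x3 = 1 − 0.94 = 0.06
  ~x5 & ~x3 = min(a, b) on (0.10, 0.06) = 0.06
  ~x5 = 1 − 0.90 = 0.10
  ~x5 & x1 = min(a, b) on (0.10, 0.28) = 0.10
  (~x5 & ~x3) & (~x5 & x1) = min(a, b) on (0.06, 0.10) = 0.06
  → value = 0.0600
Under bounded:
  ~x5 = 1 − 0.90 = 0.10
  ~x3 = 1 − 0.94 = 0.06
  ~x5 & ~x3 = max(0, a+b−1) on (0.10, 0.06) = 0.00
  ~x5 = 1 − 0.90 = 0.10
  ~x5 & x1 = max(0, a+b−1) on (0.10, 0.28) = 0.00
  (~x5 & ~x3) & (~x5 & x1) = max(0, a+b−1) on (0.00, 0.00) = 0.00
  → value = 0.0000
|0.0600 − 0.0000| = 0.060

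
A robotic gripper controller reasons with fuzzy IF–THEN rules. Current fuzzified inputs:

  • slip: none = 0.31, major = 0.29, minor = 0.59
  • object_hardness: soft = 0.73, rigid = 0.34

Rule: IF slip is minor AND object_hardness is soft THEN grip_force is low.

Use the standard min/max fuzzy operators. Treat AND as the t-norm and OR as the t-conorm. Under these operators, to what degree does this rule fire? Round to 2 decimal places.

firing strength: minor=0.59, soft=0.73; AND[min(a, b)] → w = 0.59

0.59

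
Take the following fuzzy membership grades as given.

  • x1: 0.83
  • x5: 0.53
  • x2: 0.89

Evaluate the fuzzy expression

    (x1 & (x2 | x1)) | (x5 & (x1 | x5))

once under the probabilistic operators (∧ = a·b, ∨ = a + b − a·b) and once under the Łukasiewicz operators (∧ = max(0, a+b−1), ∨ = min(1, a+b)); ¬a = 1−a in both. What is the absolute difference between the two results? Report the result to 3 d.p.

Under probabilistic:
  x2 | x1 = a + b − a·b on (0.8900, 0.8300) = 0.9813
  x1 & (x2 | x1) = a·b on (0.8300, 0.9813) = 0.8145
  x1 | x5 = a + b − a·b on (0.8300, 0.5300) = 0.9201
  x5 & (x1 | x5) = a·b on (0.5300, 0.9201) = 0.4877
  (x1 & (x2 | x1)) | (x5 & (x1 | x5)) = a + b − a·b on (0.8145, 0.4877) = 0.9049
  → value = 0.9049
Under Łukasiewicz:
  x2 | x1 = min(1, a+b) on (0.89, 0.83) = 1.00
  x1 & (x2 | x1) = max(0, a+b−1) on (0.83, 1.00) = 0.83
  x1 | x5 = min(1, a+b) on (0.83, 0.53) = 1.00
  x5 & (x1 | x5) = max(0, a+b−1) on (0.53, 1.00) = 0.53
  (x1 & (x2 | x1)) | (x5 & (x1 | x5)) = min(1, a+b) on (0.83, 0.53) = 1.00
  → value = 1.0000
|0.9049 − 1.0000| = 0.095

0.095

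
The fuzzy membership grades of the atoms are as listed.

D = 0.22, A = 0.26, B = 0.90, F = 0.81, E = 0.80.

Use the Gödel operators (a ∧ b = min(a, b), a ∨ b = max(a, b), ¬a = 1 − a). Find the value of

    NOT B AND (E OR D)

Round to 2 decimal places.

0.10

NOT B = 1 − 0.90 = 0.10
E OR D = max(a, b) on (0.80, 0.22) = 0.80
NOT B AND (E OR D) = min(a, b) on (0.10, 0.80) = 0.10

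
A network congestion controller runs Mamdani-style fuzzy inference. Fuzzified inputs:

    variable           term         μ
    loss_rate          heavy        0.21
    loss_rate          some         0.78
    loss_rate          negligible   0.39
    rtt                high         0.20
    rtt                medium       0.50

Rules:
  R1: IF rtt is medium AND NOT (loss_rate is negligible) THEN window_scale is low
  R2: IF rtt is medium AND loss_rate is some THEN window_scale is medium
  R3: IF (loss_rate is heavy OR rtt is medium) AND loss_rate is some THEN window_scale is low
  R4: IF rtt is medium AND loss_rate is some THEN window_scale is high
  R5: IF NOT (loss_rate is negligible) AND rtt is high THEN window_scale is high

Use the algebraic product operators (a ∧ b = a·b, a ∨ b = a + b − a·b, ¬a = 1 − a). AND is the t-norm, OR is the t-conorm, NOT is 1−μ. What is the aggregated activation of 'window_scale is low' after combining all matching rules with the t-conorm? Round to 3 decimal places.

0.633

R1: medium=0.50, ¬negligible=1−0.39=0.61; AND[a·b] → w = 0.3050
R2: medium=0.50, some=0.78; AND[a·b] → w = 0.3900
R3: (heavy=0.21 OR medium=0.50) = 0.6050; AND[a·b] with some=0.78 → w = 0.4719
R4: medium=0.50, some=0.78; AND[a·b] → w = 0.3900
R5: ¬negligible=1−0.39=0.61, high=0.20; AND[a·b] → w = 0.1220
Rules with consequent 'low': {R1, R3} → strengths 0.3050, 0.4719
Aggregate via t-conorm [a + b − a·b]: 0.6330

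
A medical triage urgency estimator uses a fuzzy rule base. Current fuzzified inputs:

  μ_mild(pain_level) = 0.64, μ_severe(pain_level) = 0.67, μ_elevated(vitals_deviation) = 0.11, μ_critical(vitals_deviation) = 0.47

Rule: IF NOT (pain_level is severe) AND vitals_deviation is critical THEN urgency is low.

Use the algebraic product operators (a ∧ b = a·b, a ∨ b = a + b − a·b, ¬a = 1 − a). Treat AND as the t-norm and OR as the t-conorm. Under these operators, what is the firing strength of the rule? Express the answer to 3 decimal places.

0.155

firing strength: ¬severe=1−0.67=0.33, critical=0.47; AND[a·b] → w = 0.1551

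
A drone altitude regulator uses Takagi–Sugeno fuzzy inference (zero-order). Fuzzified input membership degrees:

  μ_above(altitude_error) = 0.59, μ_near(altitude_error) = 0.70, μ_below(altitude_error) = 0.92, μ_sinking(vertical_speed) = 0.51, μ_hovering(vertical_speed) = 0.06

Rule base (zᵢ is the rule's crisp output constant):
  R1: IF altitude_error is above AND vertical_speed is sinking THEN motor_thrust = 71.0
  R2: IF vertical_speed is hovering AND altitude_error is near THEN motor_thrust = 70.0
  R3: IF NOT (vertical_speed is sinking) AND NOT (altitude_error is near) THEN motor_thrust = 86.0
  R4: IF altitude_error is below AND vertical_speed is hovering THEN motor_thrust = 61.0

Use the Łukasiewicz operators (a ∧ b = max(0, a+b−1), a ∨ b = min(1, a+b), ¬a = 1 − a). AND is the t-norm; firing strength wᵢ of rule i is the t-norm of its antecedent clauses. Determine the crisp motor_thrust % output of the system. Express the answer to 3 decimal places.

R1 (z=71.0): above=0.59, sinking=0.51; AND[max(0, a+b−1)] → w = 0.10
R2 (z=70.0): hovering=0.06, near=0.70; AND[max(0, a+b−1)] → w = 0.00
R3 (z=86.0): ¬sinking=1−0.51=0.49, ¬near=1−0.70=0.30; AND[max(0, a+b−1)] → w = 0.00
R4 (z=61.0): below=0.92, hovering=0.06; AND[max(0, a+b−1)] → w = 0.00
Weighted average = (0.10·71.0 + 0.00·70.0 + 0.00·86.0 + 0.00·61.0) / (0.10 + 0.00 + 0.00 + 0.00)
  = 7.1000 / 0.1000 = 71.000

71.000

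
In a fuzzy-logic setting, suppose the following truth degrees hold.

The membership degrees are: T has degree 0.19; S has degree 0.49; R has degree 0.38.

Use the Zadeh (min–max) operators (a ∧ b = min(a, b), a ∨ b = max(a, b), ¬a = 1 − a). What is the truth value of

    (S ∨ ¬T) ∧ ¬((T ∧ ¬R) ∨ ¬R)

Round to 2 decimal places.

¬T = 1 − 0.19 = 0.81
S ∨ ¬T = max(a, b) on (0.49, 0.81) = 0.81
¬R = 1 − 0.38 = 0.62
T ∧ ¬R = min(a, b) on (0.19, 0.62) = 0.19
¬R = 1 − 0.38 = 0.62
(T ∧ ¬R) ∨ ¬R = max(a, b) on (0.19, 0.62) = 0.62
¬((T ∧ ¬R) ∨ ¬R) = 1 − 0.62 = 0.38
(S ∨ ¬T) ∧ ¬((T ∧ ¬R) ∨ ¬R) = min(a, b) on (0.81, 0.38) = 0.38

0.38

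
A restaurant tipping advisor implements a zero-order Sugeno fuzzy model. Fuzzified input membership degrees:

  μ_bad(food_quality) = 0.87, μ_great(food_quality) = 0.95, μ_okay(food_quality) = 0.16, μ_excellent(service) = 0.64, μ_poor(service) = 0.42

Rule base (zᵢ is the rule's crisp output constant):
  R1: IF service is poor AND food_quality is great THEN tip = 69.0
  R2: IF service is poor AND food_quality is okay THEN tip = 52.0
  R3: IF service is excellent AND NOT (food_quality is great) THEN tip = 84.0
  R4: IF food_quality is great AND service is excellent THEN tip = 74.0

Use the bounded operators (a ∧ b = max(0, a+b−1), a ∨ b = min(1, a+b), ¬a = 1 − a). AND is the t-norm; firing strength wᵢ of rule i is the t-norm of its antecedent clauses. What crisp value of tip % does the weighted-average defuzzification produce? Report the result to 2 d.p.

72.07

R1 (z=69.0): poor=0.42, great=0.95; AND[max(0, a+b−1)] → w = 0.37
R2 (z=52.0): poor=0.42, okay=0.16; AND[max(0, a+b−1)] → w = 0.00
R3 (z=84.0): excellent=0.64, ¬great=1−0.95=0.05; AND[max(0, a+b−1)] → w = 0.00
R4 (z=74.0): great=0.95, excellent=0.64; AND[max(0, a+b−1)] → w = 0.59
Weighted average = (0.37·69.0 + 0.00·52.0 + 0.00·84.0 + 0.59·74.0) / (0.37 + 0.00 + 0.00 + 0.59)
  = 69.1900 / 0.9600 = 72.07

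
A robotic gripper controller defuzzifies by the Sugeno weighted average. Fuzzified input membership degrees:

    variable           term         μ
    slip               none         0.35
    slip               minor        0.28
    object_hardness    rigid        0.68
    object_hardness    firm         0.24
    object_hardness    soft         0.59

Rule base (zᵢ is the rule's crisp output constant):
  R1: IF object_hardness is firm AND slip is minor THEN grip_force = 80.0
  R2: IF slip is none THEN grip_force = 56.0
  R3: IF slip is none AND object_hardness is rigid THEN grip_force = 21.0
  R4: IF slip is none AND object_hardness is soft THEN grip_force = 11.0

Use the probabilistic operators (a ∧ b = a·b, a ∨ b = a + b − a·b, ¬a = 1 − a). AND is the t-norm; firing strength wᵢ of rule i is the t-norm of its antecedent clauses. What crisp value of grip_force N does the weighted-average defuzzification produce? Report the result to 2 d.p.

R1 (z=80.0): firm=0.24, minor=0.28; AND[a·b] → w = 0.0672
R2 (z=56.0): none=0.35 → w = 0.3500
R3 (z=21.0): none=0.35, rigid=0.68; AND[a·b] → w = 0.2380
R4 (z=11.0): none=0.35, soft=0.59; AND[a·b] → w = 0.2065
Weighted average = (0.0672·80.0 + 0.3500·56.0 + 0.2380·21.0 + 0.2065·11.0) / (0.0672 + 0.3500 + 0.2380 + 0.2065)
  = 32.2455 / 0.8617 = 37.42

37.42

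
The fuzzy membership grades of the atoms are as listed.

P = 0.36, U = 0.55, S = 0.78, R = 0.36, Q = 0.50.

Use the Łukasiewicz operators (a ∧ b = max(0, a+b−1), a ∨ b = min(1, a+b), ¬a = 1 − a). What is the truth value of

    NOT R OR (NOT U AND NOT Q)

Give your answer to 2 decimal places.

0.64

NOT R = 1 − 0.36 = 0.64
NOT U = 1 − 0.55 = 0.45
NOT Q = 1 − 0.50 = 0.50
NOT U AND NOT Q = max(0, a+b−1) on (0.45, 0.50) = 0.00
NOT R OR (NOT U AND NOT Q) = min(1, a+b) on (0.64, 0.00) = 0.64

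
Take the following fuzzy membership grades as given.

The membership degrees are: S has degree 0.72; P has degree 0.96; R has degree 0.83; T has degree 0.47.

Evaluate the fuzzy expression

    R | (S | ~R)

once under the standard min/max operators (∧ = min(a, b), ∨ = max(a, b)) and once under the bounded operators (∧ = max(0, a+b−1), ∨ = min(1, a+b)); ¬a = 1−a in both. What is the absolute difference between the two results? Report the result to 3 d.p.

0.170

Under standard min/max:
  ~R = 1 − 0.83 = 0.17
  S | ~R = max(a, b) on (0.72, 0.17) = 0.72
  R | (S | ~R) = max(a, b) on (0.83, 0.72) = 0.83
  → value = 0.8300
Under bounded:
  ~R = 1 − 0.83 = 0.17
  S | ~R = min(1, a+b) on (0.72, 0.17) = 0.89
  R | (S | ~R) = min(1, a+b) on (0.83, 0.89) = 1.00
  → value = 1.0000
|0.8300 − 1.0000| = 0.170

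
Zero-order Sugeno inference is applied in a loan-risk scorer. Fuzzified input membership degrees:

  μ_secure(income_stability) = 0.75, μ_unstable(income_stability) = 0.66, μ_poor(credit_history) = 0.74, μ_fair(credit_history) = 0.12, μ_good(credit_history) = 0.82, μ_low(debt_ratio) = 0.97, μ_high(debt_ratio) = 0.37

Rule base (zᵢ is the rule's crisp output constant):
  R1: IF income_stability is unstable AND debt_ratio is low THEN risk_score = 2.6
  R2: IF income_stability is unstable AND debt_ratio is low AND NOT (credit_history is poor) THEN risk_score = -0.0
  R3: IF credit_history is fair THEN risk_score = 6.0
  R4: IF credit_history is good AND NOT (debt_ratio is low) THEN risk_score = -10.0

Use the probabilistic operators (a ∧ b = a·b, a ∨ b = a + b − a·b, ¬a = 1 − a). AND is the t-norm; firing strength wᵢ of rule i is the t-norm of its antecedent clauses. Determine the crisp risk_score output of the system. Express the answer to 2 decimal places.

2.25

R1 (z=2.6): unstable=0.66, low=0.97; AND[a·b] → w = 0.6402
R2 (z=-0.0): unstable=0.66, low=0.97, ¬poor=1−0.74=0.26; AND[a·b] → w = 0.1665
R3 (z=6.0): fair=0.12 → w = 0.1200
R4 (z=-10.0): good=0.82, ¬low=1−0.97=0.03; AND[a·b] → w = 0.0246
Weighted average = (0.6402·2.6 + 0.1665·-0.0 + 0.1200·6.0 + 0.0246·-10.0) / (0.6402 + 0.1665 + 0.1200 + 0.0246)
  = 2.1385 / 0.9513 = 2.25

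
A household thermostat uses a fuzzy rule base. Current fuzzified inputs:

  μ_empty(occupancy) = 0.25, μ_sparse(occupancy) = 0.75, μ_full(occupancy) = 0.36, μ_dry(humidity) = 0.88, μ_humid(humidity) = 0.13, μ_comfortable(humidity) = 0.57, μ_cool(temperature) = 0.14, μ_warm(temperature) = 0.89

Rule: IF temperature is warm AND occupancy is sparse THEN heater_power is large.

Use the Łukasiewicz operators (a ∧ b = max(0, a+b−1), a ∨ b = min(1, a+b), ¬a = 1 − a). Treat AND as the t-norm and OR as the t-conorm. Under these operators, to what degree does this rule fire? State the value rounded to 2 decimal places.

0.64

firing strength: warm=0.89, sparse=0.75; AND[max(0, a+b−1)] → w = 0.64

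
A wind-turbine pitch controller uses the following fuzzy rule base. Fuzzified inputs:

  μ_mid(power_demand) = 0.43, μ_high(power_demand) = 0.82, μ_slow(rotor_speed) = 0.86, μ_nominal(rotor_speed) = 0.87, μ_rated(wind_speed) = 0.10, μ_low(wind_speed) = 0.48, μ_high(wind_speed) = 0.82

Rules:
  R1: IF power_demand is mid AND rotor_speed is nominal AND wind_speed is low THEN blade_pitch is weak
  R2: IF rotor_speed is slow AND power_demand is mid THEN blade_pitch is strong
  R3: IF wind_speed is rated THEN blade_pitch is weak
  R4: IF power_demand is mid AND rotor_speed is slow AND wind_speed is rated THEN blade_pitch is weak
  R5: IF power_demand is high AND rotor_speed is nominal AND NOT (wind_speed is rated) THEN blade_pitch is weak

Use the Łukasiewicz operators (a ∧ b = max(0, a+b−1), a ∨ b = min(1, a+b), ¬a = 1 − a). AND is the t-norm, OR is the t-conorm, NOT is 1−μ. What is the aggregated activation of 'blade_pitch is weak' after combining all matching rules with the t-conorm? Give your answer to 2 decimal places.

0.69

R1: mid=0.43, nominal=0.87, low=0.48; AND[max(0, a+b−1)] → w = 0.00
R2: slow=0.86, mid=0.43; AND[max(0, a+b−1)] → w = 0.29
R3: rated=0.10 → w = 0.10
R4: mid=0.43, slow=0.86, rated=0.10; AND[max(0, a+b−1)] → w = 0.00
R5: high=0.82, nominal=0.87, ¬rated=1−0.10=0.90; AND[max(0, a+b−1)] → w = 0.59
Rules with consequent 'weak': {R1, R3, R4, R5} → strengths 0.00, 0.10, 0.00, 0.59
Aggregate via t-conorm [min(1, a+b)]: 0.69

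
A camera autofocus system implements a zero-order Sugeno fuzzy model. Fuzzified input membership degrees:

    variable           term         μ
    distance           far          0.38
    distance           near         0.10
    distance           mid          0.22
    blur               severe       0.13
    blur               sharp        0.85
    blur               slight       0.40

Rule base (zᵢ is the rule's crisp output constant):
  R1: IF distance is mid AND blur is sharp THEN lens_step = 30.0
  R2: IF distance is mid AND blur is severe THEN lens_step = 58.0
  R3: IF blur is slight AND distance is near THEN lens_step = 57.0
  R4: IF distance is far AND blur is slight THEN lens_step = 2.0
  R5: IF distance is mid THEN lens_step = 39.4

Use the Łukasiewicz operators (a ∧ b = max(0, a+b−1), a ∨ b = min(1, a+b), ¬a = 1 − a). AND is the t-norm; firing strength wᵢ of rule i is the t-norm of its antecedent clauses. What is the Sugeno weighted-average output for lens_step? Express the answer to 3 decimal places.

R1 (z=30.0): mid=0.22, sharp=0.85; AND[max(0, a+b−1)] → w = 0.07
R2 (z=58.0): mid=0.22, severe=0.13; AND[max(0, a+b−1)] → w = 0.00
R3 (z=57.0): slight=0.40, near=0.10; AND[max(0, a+b−1)] → w = 0.00
R4 (z=2.0): far=0.38, slight=0.40; AND[max(0, a+b−1)] → w = 0.00
R5 (z=39.4): mid=0.22 → w = 0.22
Weighted average = (0.07·30.0 + 0.00·58.0 + 0.00·57.0 + 0.00·2.0 + 0.22·39.4) / (0.07 + 0.00 + 0.00 + 0.00 + 0.22)
  = 10.7680 / 0.2900 = 37.131

37.131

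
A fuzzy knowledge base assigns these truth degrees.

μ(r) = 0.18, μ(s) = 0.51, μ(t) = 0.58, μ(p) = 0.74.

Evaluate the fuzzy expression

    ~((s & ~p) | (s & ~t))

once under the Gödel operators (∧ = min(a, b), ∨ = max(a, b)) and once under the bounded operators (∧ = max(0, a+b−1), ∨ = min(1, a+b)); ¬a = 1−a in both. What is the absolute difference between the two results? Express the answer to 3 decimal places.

0.420

Under Gödel:
  ~p = 1 − 0.74 = 0.26
  s & ~p = min(a, b) on (0.51, 0.26) = 0.26
  ~t = 1 − 0.58 = 0.42
  s & ~t = min(a, b) on (0.51, 0.42) = 0.42
  (s & ~p) | (s & ~t) = max(a, b) on (0.26, 0.42) = 0.42
  ~((s & ~p) | (s & ~t)) = 1 − 0.42 = 0.58
  → value = 0.5800
Under bounded:
  ~p = 1 − 0.74 = 0.26
  s & ~p = max(0, a+b−1) on (0.51, 0.26) = 0.00
  ~t = 1 − 0.58 = 0.42
  s & ~t = max(0, a+b−1) on (0.51, 0.42) = 0.00
  (s & ~p) | (s & ~t) = min(1, a+b) on (0.00, 0.00) = 0.00
  ~((s & ~p) | (s & ~t)) = 1 − 0.00 = 1.00
  → value = 1.0000
|0.5800 − 1.0000| = 0.420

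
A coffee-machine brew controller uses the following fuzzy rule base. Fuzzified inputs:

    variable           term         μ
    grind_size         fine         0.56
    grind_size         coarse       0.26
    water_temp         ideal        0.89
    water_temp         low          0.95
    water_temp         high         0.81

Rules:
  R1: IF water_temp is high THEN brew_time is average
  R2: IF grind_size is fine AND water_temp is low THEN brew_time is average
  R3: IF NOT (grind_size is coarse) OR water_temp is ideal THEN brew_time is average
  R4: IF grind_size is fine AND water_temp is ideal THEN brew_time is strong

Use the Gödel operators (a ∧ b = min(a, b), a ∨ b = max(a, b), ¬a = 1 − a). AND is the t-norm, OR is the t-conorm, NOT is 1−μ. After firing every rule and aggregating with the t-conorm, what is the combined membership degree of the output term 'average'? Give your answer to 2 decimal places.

0.89

R1: high=0.81 → w = 0.81
R2: fine=0.56, low=0.95; AND[min(a, b)] → w = 0.56
R3: ¬coarse=1−0.26=0.74, ideal=0.89; OR[max(a, b)] → w = 0.89
R4: fine=0.56, ideal=0.89; AND[min(a, b)] → w = 0.56
Rules with consequent 'average': {R1, R2, R3} → strengths 0.81, 0.56, 0.89
Aggregate via t-conorm [max(a, b)]: 0.89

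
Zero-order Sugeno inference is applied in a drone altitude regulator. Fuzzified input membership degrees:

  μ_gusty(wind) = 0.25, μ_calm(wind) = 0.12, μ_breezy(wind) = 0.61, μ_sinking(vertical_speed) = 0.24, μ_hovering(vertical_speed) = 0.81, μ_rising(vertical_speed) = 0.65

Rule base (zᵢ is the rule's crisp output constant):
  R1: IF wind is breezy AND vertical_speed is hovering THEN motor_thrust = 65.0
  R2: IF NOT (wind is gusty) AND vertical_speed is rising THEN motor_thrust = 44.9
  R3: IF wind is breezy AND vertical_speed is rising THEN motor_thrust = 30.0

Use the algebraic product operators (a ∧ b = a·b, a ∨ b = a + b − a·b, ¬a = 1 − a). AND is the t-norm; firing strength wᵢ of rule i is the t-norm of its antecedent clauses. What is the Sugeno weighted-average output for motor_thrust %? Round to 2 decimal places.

R1 (z=65.0): breezy=0.61, hovering=0.81; AND[a·b] → w = 0.4941
R2 (z=44.9): ¬gusty=1−0.25=0.75, rising=0.65; AND[a·b] → w = 0.4875
R3 (z=30.0): breezy=0.61, rising=0.65; AND[a·b] → w = 0.3965
Weighted average = (0.4941·65.0 + 0.4875·44.9 + 0.3965·30.0) / (0.4941 + 0.4875 + 0.3965)
  = 65.9002 / 1.3781 = 47.82

47.82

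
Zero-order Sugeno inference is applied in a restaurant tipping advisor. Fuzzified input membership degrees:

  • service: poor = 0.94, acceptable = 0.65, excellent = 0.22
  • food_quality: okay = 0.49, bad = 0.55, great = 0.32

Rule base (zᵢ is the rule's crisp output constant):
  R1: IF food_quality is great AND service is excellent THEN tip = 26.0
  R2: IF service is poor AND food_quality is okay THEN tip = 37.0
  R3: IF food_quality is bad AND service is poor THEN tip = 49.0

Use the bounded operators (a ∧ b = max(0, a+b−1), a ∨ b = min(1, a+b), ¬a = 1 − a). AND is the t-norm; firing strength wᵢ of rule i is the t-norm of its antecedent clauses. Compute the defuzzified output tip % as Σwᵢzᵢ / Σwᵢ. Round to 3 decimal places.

43.391

R1 (z=26.0): great=0.32, excellent=0.22; AND[max(0, a+b−1)] → w = 0.00
R2 (z=37.0): poor=0.94, okay=0.49; AND[max(0, a+b−1)] → w = 0.43
R3 (z=49.0): bad=0.55, poor=0.94; AND[max(0, a+b−1)] → w = 0.49
Weighted average = (0.00·26.0 + 0.43·37.0 + 0.49·49.0) / (0.00 + 0.43 + 0.49)
  = 39.9200 / 0.9200 = 43.391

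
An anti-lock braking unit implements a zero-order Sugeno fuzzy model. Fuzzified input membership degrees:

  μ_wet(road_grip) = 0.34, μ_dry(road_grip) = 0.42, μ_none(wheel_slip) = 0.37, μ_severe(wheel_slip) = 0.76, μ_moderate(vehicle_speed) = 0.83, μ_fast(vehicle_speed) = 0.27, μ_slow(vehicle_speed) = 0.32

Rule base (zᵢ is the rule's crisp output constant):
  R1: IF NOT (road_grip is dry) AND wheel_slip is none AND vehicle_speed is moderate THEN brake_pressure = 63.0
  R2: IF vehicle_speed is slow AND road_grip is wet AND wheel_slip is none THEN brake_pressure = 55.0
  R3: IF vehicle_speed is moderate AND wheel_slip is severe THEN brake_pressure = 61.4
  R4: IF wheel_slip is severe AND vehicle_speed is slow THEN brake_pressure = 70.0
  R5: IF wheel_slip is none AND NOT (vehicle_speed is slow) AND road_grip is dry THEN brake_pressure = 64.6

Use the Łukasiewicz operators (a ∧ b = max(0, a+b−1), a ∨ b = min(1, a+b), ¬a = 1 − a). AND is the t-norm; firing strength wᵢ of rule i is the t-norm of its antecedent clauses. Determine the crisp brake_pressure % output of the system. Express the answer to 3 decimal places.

62.427

R1 (z=63.0): ¬dry=1−0.42=0.58, none=0.37, moderate=0.83; AND[max(0, a+b−1)] → w = 0.00
R2 (z=55.0): slow=0.32, wet=0.34, none=0.37; AND[max(0, a+b−1)] → w = 0.00
R3 (z=61.4): moderate=0.83, severe=0.76; AND[max(0, a+b−1)] → w = 0.59
R4 (z=70.0): severe=0.76, slow=0.32; AND[max(0, a+b−1)] → w = 0.08
R5 (z=64.6): none=0.37, ¬slow=1−0.32=0.68, dry=0.42; AND[max(0, a+b−1)] → w = 0.00
Weighted average = (0.00·63.0 + 0.00·55.0 + 0.59·61.4 + 0.08·70.0 + 0.00·64.6) / (0.00 + 0.00 + 0.59 + 0.08 + 0.00)
  = 41.8260 / 0.6700 = 62.427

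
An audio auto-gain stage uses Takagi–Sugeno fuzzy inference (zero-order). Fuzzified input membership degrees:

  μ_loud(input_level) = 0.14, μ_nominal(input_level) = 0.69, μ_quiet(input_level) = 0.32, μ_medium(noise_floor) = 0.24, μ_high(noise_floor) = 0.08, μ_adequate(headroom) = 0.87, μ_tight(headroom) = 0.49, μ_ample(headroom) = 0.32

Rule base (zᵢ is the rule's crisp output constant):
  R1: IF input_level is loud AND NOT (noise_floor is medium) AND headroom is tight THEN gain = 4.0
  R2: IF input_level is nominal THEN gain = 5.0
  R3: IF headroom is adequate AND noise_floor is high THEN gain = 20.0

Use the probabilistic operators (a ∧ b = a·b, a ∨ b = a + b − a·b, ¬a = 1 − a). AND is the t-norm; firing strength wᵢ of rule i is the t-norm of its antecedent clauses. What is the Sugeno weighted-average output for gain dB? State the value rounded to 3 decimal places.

6.222

R1 (z=4.0): loud=0.14, ¬medium=1−0.24=0.76, tight=0.49; AND[a·b] → w = 0.0521
R2 (z=5.0): nominal=0.69 → w = 0.6900
R3 (z=20.0): adequate=0.87, high=0.08; AND[a·b] → w = 0.0696
Weighted average = (0.0521·4.0 + 0.6900·5.0 + 0.0696·20.0) / (0.0521 + 0.6900 + 0.0696)
  = 5.0505 / 0.8117 = 6.222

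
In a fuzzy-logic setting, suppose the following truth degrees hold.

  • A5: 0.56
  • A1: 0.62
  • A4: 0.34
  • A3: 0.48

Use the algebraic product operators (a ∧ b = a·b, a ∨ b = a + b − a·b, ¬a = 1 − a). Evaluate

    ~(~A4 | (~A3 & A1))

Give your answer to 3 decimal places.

~A4 = 1 − 0.3400 = 0.6600
~A3 = 1 − 0.4800 = 0.5200
~A3 & A1 = a·b on (0.5200, 0.6200) = 0.3224
~A4 | (~A3 & A1) = a + b − a·b on (0.6600, 0.3224) = 0.7696
~(~A4 | (~A3 & A1)) = 1 − 0.7696 = 0.2304

0.230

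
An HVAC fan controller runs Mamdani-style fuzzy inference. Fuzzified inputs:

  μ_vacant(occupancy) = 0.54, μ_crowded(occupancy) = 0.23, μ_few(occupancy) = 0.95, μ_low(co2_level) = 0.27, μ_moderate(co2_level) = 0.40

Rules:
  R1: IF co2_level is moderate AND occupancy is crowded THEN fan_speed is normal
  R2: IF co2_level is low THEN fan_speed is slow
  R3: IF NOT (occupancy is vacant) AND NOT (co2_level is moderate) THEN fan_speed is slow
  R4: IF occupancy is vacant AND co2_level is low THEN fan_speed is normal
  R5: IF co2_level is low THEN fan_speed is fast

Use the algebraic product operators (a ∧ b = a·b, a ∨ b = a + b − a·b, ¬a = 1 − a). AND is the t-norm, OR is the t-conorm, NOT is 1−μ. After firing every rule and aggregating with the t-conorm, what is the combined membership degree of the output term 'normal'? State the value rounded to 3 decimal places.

0.224

R1: moderate=0.40, crowded=0.23; AND[a·b] → w = 0.0920
R2: low=0.27 → w = 0.2700
R3: ¬vacant=1−0.54=0.46, ¬moderate=1−0.40=0.60; AND[a·b] → w = 0.2760
R4: vacant=0.54, low=0.27; AND[a·b] → w = 0.1458
R5: low=0.27 → w = 0.2700
Rules with consequent 'normal': {R1, R4} → strengths 0.0920, 0.1458
Aggregate via t-conorm [a + b − a·b]: 0.2244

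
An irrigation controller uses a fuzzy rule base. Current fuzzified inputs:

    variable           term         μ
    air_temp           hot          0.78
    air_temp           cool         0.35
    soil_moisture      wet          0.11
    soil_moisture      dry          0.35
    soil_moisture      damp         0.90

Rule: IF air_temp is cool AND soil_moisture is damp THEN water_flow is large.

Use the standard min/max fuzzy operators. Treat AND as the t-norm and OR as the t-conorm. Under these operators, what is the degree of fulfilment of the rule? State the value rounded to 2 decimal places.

firing strength: cool=0.35, damp=0.90; AND[min(a, b)] → w = 0.35

0.35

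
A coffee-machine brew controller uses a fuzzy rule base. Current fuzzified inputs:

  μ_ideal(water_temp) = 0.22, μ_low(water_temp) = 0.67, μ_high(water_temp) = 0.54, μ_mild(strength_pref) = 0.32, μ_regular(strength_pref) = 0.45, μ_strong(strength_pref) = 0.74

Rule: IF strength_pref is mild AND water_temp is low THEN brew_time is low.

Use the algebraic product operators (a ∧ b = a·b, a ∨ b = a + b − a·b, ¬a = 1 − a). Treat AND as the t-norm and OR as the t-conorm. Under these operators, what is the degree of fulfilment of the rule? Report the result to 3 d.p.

firing strength: mild=0.32, low=0.67; AND[a·b] → w = 0.2144

0.214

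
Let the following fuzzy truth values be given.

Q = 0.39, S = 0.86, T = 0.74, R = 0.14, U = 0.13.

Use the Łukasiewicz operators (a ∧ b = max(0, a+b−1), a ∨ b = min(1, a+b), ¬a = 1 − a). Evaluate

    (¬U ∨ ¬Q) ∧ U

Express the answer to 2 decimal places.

¬U = 1 − 0.13 = 0.87
¬Q = 1 − 0.39 = 0.61
¬U ∨ ¬Q = min(1, a+b) on (0.87, 0.61) = 1.00
(¬U ∨ ¬Q) ∧ U = max(0, a+b−1) on (1.00, 0.13) = 0.13

0.13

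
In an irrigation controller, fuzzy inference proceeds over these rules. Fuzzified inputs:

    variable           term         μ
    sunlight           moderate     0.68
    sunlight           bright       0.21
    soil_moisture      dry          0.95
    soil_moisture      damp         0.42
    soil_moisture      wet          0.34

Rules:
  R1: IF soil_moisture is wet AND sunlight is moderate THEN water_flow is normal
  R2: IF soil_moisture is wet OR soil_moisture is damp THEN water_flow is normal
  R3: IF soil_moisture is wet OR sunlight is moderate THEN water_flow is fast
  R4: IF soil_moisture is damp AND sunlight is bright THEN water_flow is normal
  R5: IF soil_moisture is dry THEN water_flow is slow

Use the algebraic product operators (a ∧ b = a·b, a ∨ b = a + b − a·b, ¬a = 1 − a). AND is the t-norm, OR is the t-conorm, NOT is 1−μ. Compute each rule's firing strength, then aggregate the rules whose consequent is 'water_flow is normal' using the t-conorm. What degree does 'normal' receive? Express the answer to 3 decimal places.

R1: wet=0.34, moderate=0.68; AND[a·b] → w = 0.2312
R2: wet=0.34, damp=0.42; OR[a + b − a·b] → w = 0.6172
R3: wet=0.34, moderate=0.68; OR[a + b − a·b] → w = 0.7888
R4: damp=0.42, bright=0.21; AND[a·b] → w = 0.0882
R5: dry=0.95 → w = 0.9500
Rules with consequent 'normal': {R1, R2, R4} → strengths 0.2312, 0.6172, 0.0882
Aggregate via t-conorm [a + b − a·b]: 0.7317

0.732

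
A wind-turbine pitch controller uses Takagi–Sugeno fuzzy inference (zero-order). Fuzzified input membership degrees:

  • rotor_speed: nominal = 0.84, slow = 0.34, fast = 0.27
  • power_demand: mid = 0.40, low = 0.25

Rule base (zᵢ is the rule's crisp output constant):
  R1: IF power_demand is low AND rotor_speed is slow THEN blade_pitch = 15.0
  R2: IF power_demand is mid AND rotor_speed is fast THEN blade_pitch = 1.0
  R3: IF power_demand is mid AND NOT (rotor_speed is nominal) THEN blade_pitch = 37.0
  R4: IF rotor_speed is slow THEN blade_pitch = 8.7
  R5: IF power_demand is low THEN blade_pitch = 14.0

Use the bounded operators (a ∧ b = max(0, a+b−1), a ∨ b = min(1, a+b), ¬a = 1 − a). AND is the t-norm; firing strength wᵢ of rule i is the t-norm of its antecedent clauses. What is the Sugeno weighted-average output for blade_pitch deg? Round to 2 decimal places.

R1 (z=15.0): low=0.25, slow=0.34; AND[max(0, a+b−1)] → w = 0.00
R2 (z=1.0): mid=0.40, fast=0.27; AND[max(0, a+b−1)] → w = 0.00
R3 (z=37.0): mid=0.40, ¬nominal=1−0.84=0.16; AND[max(0, a+b−1)] → w = 0.00
R4 (z=8.7): slow=0.34 → w = 0.34
R5 (z=14.0): low=0.25 → w = 0.25
Weighted average = (0.00·15.0 + 0.00·1.0 + 0.00·37.0 + 0.34·8.7 + 0.25·14.0) / (0.00 + 0.00 + 0.00 + 0.34 + 0.25)
  = 6.4580 / 0.5900 = 10.95

10.95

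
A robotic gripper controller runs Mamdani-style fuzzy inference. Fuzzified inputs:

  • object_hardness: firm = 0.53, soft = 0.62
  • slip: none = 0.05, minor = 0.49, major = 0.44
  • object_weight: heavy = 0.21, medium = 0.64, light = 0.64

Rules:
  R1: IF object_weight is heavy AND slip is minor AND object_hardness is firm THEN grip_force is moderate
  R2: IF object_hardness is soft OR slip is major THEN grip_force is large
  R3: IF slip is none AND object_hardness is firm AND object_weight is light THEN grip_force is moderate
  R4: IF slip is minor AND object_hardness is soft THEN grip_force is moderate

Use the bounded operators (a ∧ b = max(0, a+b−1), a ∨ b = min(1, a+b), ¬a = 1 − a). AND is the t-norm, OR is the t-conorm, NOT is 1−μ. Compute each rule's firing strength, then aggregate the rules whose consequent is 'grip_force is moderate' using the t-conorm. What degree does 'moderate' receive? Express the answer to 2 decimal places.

0.11

R1: heavy=0.21, minor=0.49, firm=0.53; AND[max(0, a+b−1)] → w = 0.00
R2: soft=0.62, major=0.44; OR[min(1, a+b)] → w = 1.00
R3: none=0.05, firm=0.53, light=0.64; AND[max(0, a+b−1)] → w = 0.00
R4: minor=0.49, soft=0.62; AND[max(0, a+b−1)] → w = 0.11
Rules with consequent 'moderate': {R1, R3, R4} → strengths 0.00, 0.00, 0.11
Aggregate via t-conorm [min(1, a+b)]: 0.11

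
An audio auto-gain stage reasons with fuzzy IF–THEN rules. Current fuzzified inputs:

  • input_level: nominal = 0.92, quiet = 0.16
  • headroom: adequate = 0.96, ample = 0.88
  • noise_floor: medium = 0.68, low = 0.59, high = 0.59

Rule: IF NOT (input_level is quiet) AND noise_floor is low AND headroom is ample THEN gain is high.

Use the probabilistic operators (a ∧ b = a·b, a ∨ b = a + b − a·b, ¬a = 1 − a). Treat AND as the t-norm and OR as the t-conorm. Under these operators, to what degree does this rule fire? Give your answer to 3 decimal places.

0.436

firing strength: ¬quiet=1−0.16=0.84, low=0.59, ample=0.88; AND[a·b] → w = 0.4361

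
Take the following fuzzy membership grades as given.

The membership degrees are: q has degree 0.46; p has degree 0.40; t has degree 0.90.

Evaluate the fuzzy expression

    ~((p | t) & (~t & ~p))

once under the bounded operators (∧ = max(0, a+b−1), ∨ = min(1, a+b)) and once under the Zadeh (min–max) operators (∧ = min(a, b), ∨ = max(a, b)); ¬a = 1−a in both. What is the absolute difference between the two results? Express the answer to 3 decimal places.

Under bounded:
  p | t = min(1, a+b) on (0.40, 0.90) = 1.00
  ~t = 1 − 0.90 = 0.10
  ~p = 1 − 0.40 = 0.60
  ~t & ~p = max(0, a+b−1) on (0.10, 0.60) = 0.00
  (p | t) & (~t & ~p) = max(0, a+b−1) on (1.00, 0.00) = 0.00
  ~((p | t) & (~t & ~p)) = 1 − 0.00 = 1.00
  → value = 1.0000
Under Zadeh (min–max):
  p | t = max(a, b) on (0.40, 0.90) = 0.90
  ~t = 1 − 0.90 = 0.10
  ~p = 1 − 0.40 = 0.60
  ~t & ~p = min(a, b) on (0.10, 0.60) = 0.10
  (p | t) & (~t & ~p) = min(a, b) on (0.90, 0.10) = 0.10
  ~((p | t) & (~t & ~p)) = 1 − 0.10 = 0.90
  → value = 0.9000
|1.0000 − 0.9000| = 0.100

0.100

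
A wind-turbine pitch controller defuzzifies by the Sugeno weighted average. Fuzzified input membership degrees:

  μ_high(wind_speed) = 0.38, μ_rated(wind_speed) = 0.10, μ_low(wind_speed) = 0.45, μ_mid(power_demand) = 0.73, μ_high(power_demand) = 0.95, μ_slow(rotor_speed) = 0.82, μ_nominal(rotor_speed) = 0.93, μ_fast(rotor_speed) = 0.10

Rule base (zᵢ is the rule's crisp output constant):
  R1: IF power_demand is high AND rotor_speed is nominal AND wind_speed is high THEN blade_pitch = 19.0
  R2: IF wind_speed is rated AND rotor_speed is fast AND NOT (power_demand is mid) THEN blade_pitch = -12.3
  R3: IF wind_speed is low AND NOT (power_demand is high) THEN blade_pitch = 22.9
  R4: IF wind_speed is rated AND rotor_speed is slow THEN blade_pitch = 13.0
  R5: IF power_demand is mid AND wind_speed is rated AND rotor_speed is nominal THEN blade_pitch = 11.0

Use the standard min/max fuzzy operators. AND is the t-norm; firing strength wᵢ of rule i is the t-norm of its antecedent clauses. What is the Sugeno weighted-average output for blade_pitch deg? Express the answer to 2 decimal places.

13.06

R1 (z=19.0): high=0.95, nominal=0.93, high=0.38; AND[min(a, b)] → w = 0.38
R2 (z=-12.3): rated=0.10, fast=0.10, ¬mid=1−0.73=0.27; AND[min(a, b)] → w = 0.10
R3 (z=22.9): low=0.45, ¬high=1−0.95=0.05; AND[min(a, b)] → w = 0.05
R4 (z=13.0): rated=0.10, slow=0.82; AND[min(a, b)] → w = 0.10
R5 (z=11.0): mid=0.73, rated=0.10, nominal=0.93; AND[min(a, b)] → w = 0.10
Weighted average = (0.38·19.0 + 0.10·-12.3 + 0.05·22.9 + 0.10·13.0 + 0.10·11.0) / (0.38 + 0.10 + 0.05 + 0.10 + 0.10)
  = 9.5350 / 0.7300 = 13.06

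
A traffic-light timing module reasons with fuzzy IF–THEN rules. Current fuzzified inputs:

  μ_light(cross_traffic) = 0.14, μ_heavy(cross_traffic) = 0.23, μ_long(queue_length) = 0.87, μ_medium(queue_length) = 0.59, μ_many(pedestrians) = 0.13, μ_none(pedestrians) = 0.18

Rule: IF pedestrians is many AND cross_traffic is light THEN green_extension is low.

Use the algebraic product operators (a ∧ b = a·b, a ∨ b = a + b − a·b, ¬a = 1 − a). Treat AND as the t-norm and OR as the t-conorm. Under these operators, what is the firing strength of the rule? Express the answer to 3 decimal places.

0.018

firing strength: many=0.13, light=0.14; AND[a·b] → w = 0.0182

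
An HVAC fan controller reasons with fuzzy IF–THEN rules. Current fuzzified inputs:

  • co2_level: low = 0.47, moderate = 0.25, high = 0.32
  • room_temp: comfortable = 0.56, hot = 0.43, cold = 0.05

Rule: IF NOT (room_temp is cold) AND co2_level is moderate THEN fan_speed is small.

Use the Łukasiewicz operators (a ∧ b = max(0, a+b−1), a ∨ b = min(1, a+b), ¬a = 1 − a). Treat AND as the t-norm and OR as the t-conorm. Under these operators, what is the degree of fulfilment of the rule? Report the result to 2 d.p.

0.20

firing strength: ¬cold=1−0.05=0.95, moderate=0.25; AND[max(0, a+b−1)] → w = 0.20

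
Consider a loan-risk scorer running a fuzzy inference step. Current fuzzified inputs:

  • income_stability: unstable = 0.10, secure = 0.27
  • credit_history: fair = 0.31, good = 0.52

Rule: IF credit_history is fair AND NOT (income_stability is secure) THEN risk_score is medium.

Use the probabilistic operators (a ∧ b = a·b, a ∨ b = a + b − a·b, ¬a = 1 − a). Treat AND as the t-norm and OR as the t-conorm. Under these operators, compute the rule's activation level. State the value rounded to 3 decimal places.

firing strength: fair=0.31, ¬secure=1−0.27=0.73; AND[a·b] → w = 0.2263

0.226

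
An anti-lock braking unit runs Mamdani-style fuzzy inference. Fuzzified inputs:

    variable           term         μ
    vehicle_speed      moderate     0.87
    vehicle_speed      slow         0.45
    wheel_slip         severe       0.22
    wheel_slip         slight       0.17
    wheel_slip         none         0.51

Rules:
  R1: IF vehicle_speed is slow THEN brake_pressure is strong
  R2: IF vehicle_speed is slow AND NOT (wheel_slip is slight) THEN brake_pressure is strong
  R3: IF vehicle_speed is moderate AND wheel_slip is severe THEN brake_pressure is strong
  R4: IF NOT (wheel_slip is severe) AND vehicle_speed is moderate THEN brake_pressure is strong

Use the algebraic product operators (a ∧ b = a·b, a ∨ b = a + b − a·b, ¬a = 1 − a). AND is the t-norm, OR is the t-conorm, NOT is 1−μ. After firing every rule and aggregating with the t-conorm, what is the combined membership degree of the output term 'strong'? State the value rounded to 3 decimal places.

0.910

R1: slow=0.45 → w = 0.4500
R2: slow=0.45, ¬slight=1−0.17=0.83; AND[a·b] → w = 0.3735
R3: moderate=0.87, severe=0.22; AND[a·b] → w = 0.1914
R4: ¬severe=1−0.22=0.78, moderate=0.87; AND[a·b] → w = 0.6786
Rules with consequent 'strong': {R1, R2, R3, R4} → strengths 0.4500, 0.3735, 0.1914, 0.6786
Aggregate via t-conorm [a + b − a·b]: 0.9105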